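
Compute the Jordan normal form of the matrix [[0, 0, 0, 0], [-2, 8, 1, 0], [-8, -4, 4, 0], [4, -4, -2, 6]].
J = [[0, 0, 0, 0], [0, 6, 1, 0], [0, 0, 6, 0], [0, 0, 0, 6]]

The characteristic polynomial is det(xI - A) = x(x - 6)^3, so the eigenvalues are 0 (algebraic multiplicity 1), 6 (algebraic multiplicity 3).

For λ = 0: algebraic multiplicity 1 gives one 1×1 block.

For λ = 6: rank(A - 6I) = 2, rank((A - 6I)^2) = 1. The eigenspace has dimension 4 - 2 = 2, so there are 2 Jordan blocks; the rank sequence gives block sizes [2, 1].

Assembling the blocks gives the Jordan form J above.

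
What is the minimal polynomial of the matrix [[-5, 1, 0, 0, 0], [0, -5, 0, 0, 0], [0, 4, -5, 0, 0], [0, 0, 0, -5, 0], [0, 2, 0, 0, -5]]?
The characteristic polynomial factors as (x + 5)^5. The minimal polynomial is ∏(x - λ)^{k_λ} where k_λ is the size of the largest Jordan block at λ.

For λ = -5: rank(A + 5I) = 1, and the largest Jordan block has size 2 (the smallest k with rank((A + 5I)^k) = rank((A + 5I)^(k+1))).

So m_A(x) = (x + 5)^2.

m_A(x) = (x + 5)^2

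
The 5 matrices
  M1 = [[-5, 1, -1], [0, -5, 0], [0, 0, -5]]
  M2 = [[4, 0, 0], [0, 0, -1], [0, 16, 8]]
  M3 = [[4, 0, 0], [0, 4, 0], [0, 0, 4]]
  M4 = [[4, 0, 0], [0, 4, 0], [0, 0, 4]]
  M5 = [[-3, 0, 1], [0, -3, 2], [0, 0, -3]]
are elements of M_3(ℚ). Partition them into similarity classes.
4 classes: {M1}, {M2}, {M3, M4}, {M5}

Characteristic polynomials: χ_{M1} = (x + 5)^3, χ_{M2} = (x - 4)^3, χ_{M3} = (x - 4)^3, χ_{M4} = (x - 4)^3, χ_{M5} = (x + 3)^3.

{M1}: invariant factors x + 5, (x + 5)^2.

{M2}: invariant factors x - 4, (x - 4)^2.

{M3, M4}: invariant factors x - 4, x - 4, x - 4.

{M5}: invariant factors x + 3, (x + 3)^2.

Matrices are similar if and only if their invariant-factor lists agree; the partition into similarity classes is {M1}, {M2}, {M3, M4}, {M5}.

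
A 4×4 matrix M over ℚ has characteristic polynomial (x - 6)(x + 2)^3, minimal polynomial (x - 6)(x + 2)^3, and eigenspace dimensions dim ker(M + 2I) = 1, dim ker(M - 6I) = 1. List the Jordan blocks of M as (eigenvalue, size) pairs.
λ = -2: algebraic multiplicity 3 (exponent in χ_M), largest block size 3 (exponent in m_M), 1 block (geometric multiplicity). This forces block sizes [3].
λ = 6: algebraic multiplicity 1 (exponent in χ_M), largest block size 1 (exponent in m_M), 1 block (geometric multiplicity). This forces block sizes [1].

Jordan blocks: (-2, 3), (6, 1)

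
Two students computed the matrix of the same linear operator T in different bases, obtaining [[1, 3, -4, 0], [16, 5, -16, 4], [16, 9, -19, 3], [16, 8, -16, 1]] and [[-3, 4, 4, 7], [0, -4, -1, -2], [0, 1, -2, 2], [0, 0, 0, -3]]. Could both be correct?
Two matrices over a field are similar if and only if they have the same invariant factors.

Both A and B have characteristic polynomial (x + 3)^4 and minimal polynomial (x + 3)^2. Computing further, both have invariant factors (x + 3)^2, (x + 3)^2. Hence A and B are similar.

Yes.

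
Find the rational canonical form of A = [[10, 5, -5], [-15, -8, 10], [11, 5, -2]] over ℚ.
The invariant factors of A (the non-unit diagonal entries of the Smith normal form of xI - A over ℚ[x]) are x^3 - 4x + 5, each dividing the next. The characteristic polynomial is their product, x^3 - 4x + 5.

The rational canonical form is the block-diagonal matrix of companion matrices C(f_i):
R = [[0, 0, -5], [1, 0, 4], [0, 1, 0]].

Note the characteristic polynomial does not split into linear factors over ℚ, so A has no Jordan form over ℚ; the rational canonical form exists over any field.

R = [[0, 0, -5], [1, 0, 4], [0, 1, 0]]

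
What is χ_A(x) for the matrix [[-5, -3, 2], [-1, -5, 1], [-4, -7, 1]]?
xI - A = [[x + 5, 3, -2], [1, x + 5, -1], [4, 7, x - 1]].

Expanding det(xI - A) along the first row:
det(xI - A) = + (x + 5)·det([[x + 5, -1], [7, x - 1]]) - (3)·det([[1, -1], [4, x - 1]]) + (-2)·det([[1, x + 5], [4, 7]]).

Evaluating gives χ_A(x) = x^3 + 9x^2 + 27x + 27 = (x + 3)^3.

χ_A(x) = (x + 3)^3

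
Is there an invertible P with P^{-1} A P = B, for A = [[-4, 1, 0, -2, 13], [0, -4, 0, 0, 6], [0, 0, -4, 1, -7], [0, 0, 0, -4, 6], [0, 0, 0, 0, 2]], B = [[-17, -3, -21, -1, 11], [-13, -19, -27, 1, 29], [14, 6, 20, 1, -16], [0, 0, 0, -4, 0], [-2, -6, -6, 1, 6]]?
Two matrices over a field are similar if and only if they have the same invariant factors.

Both A and B have characteristic polynomial (x - 2)(x + 4)^4 and minimal polynomial (x - 2)(x + 4)^2. Computing further, both have invariant factors (x + 4)^2, (x - 2)(x + 4)^2. Hence A and B are similar.

Yes.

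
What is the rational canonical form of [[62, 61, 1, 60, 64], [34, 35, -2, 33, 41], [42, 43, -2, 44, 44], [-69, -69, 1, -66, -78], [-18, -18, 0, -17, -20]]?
R = [[0, 0, 0, 0, 27], [1, 0, 0, 0, -63], [0, 1, 0, 0, 63], [0, 0, 1, 0, -33], [0, 0, 0, 1, 9]]

The invariant factors of A (the non-unit diagonal entries of the Smith normal form of xI - A over ℚ[x]) are (x - 3)(x^2 - 3x + 3)^2, each dividing the next. The characteristic polynomial is their product, (x - 3)(x^2 - 3x + 3)^2.

The rational canonical form is the block-diagonal matrix of companion matrices C(f_i):
R = [[0, 0, 0, 0, 27], [1, 0, 0, 0, -63], [0, 1, 0, 0, 63], [0, 0, 1, 0, -33], [0, 0, 0, 1, 9]].

Note the characteristic polynomial does not split into linear factors over ℚ, so A has no Jordan form over ℚ; the rational canonical form exists over any field.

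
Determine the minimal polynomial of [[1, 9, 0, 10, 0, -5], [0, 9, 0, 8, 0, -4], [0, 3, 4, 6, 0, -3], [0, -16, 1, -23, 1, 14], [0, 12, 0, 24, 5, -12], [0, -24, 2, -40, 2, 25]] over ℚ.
m_A(x) = (x - 5)^2(x - 4)(x - 1)^2

The characteristic polynomial factors as (x - 5)^3(x - 4)(x - 1)^2. The minimal polynomial is ∏(x - λ)^{k_λ} where k_λ is the size of the largest Jordan block at λ.

For λ = 1: rank(A - I) = 5, and the largest Jordan block has size 2 (the smallest k with rank((A - I)^k) = rank((A - I)^(k+1))).
For λ = 4: rank(A - 4I) = 5, and the largest Jordan block has size 1 (the smallest k with rank((A - 4I)^k) = rank((A - 4I)^(k+1))).
For λ = 5: rank(A - 5I) = 4, and the largest Jordan block has size 2 (the smallest k with rank((A - 5I)^k) = rank((A - 5I)^(k+1))).

So m_A(x) = (x - 5)^2(x - 4)(x - 1)^2.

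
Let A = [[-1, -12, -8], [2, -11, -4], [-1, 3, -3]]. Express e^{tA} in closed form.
e^{tA} = [[(4*t + 1)*e^{-5*t}, -12*t*e^{-5*t}, -8*t*e^{-5*t}], [2*t*e^{-5*t}, (1 - 6*t)*e^{-5*t}, -4*t*e^{-5*t}], [-t*e^{-5*t}, 3*t*e^{-5*t}, (2*t + 1)*e^{-5*t}]]

A has Jordan form J = [[-5, 1, 0], [0, -5, 0], [0, 0, -5]] with A = PJP^{-1}, so e^{tA} = P e^{tJ} P^{-1}.

For a Jordan block J_k(λ), e^{tJ_k(λ)} = e^{λt} · (I + tN + t^2 N^2/2! + ... + t^{k-1} N^{k-1}/(k-1)!) where N is the nilpotent superdiagonal part.

Assembling the blocks and conjugating back gives the entries of e^{tA} as shown above.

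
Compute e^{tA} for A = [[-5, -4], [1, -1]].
A has Jordan form J = [[-3, 1], [0, -3]] with A = PJP^{-1}, so e^{tA} = P e^{tJ} P^{-1}.

For a Jordan block J_k(λ), e^{tJ_k(λ)} = e^{λt} · (I + tN + t^2 N^2/2! + ... + t^{k-1} N^{k-1}/(k-1)!) where N is the nilpotent superdiagonal part.

Assembling the blocks and conjugating back gives the entries of e^{tA} as shown above.

e^{tA} = [[(1 - 2*t)*e^{-3*t}, -4*t*e^{-3*t}], [t*e^{-3*t}, (2*t + 1)*e^{-3*t}]]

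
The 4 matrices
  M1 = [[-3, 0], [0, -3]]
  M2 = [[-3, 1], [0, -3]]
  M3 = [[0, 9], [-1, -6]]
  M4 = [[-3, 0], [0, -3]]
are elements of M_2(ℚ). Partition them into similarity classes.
Characteristic polynomials: χ_{M1} = (x + 3)^2, χ_{M2} = (x + 3)^2, χ_{M3} = (x + 3)^2, χ_{M4} = (x + 3)^2.

{M1, M4}: invariant factors x + 3, x + 3.

{M2, M3}: invariant factors (x + 3)^2.

Matrices are similar if and only if their invariant-factor lists agree; the partition into similarity classes is {M1, M4}, {M2, M3}.

2 classes: {M1, M4}, {M2, M3}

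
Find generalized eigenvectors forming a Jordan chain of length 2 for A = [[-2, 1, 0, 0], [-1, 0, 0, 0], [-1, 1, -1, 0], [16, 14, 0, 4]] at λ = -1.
We seek v_1 ∈ ker((A + I)^2) \ ker(A + I), then set v_{i+1} = (A + I) v_i.

One such chain is v_1 = [[0, 1, 1, -4]]^T, v_2 = [[1, 1, 1, -6]]^T. Check: (A + I) v_2 = [[0, 0, 0, 0]]^T = 0.

v_1 = [[0, 1, 1, -4]]^T, v_2 = [[1, 1, 1, -6]]^T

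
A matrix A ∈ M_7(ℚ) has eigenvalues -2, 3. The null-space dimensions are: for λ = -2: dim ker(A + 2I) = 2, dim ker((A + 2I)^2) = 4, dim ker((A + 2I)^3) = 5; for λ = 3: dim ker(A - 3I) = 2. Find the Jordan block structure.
λ = -2: successive nullity increments [2, 2, 1] count blocks of size ≥ k; block sizes are [3, 2].
λ = 3: successive nullity increments [2] count blocks of size ≥ k; block sizes are [1, 1].

Jordan blocks: (-2, 3), (-2, 2), (3, 1), (3, 1)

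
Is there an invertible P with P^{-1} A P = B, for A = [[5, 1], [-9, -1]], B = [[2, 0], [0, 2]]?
Both have characteristic polynomial (x - 2)^2, but the minimal polynomial of A is (x - 2)^2 while the minimal polynomial of B is x - 2. The minimal polynomial is a similarity invariant, so A and B are not similar.

No.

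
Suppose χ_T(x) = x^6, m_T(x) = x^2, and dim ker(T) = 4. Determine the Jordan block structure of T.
λ = 0: algebraic multiplicity 6 (exponent in χ_T), largest block size 2 (exponent in m_T), 4 blocks (geometric multiplicity). These force block sizes [2, 2, 1, 1].

Jordan blocks: (0, 2), (0, 2), (0, 1), (0, 1)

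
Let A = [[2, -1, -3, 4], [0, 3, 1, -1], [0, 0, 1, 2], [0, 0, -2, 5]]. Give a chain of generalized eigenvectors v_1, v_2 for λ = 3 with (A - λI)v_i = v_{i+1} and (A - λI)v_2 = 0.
v_1 = [[0, 0, 1, 0]]^T, v_2 = [[-3, 1, -2, -2]]^T

We seek v_1 ∈ ker((A - 3I)^2) \ ker(A - 3I), then set v_{i+1} = (A - 3I) v_i.

One such chain is v_1 = [[0, 0, 1, 0]]^T, v_2 = [[-3, 1, -2, -2]]^T. Check: (A - 3I) v_2 = [[0, 0, 0, 0]]^T = 0.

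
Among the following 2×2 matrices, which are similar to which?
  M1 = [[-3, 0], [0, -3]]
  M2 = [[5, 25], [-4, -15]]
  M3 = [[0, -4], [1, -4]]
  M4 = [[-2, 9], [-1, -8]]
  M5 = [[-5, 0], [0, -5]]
Characteristic polynomials: χ_{M1} = (x + 3)^2, χ_{M2} = (x + 5)^2, χ_{M3} = (x + 2)^2, χ_{M4} = (x + 5)^2, χ_{M5} = (x + 5)^2.

{M1}: invariant factors x + 3, x + 3.

{M2, M4}: invariant factors (x + 5)^2.

{M3}: invariant factors (x + 2)^2.

{M5}: invariant factors x + 5, x + 5.

Matrices are similar if and only if their invariant-factor lists agree; the partition into similarity classes is {M1}, {M2, M4}, {M3}, {M5}.

4 classes: {M1}, {M2, M4}, {M3}, {M5}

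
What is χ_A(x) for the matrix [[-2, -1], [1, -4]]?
xI - A = [[x + 2, 1], [-1, x + 4]].

Expanding det(xI - A) along the first row:
det(xI - A) = + (x + 2)·det([[x + 4]]) - (1)·det([[-1]]).

Evaluating gives χ_A(x) = x^2 + 6x + 9 = (x + 3)^2.

χ_A(x) = (x + 3)^2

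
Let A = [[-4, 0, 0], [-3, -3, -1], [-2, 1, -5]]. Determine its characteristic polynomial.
χ_A(x) = (x + 4)^3

xI - A = [[x + 4, 0, 0], [3, x + 3, 1], [2, -1, x + 5]].

Expanding det(xI - A) along the first row:
det(xI - A) = + (x + 4)·det([[x + 3, 1], [-1, x + 5]]) - (0)·det([[3, 1], [2, x + 5]]) + (0)·det([[3, x + 3], [2, -1]]).

Evaluating gives χ_A(x) = x^3 + 12x^2 + 48x + 64 = (x + 4)^3.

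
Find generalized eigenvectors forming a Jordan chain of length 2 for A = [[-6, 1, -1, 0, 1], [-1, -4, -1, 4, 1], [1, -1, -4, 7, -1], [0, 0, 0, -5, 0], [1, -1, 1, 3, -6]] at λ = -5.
v_1 = [[0, 1, 0, 0, 0]]^T, v_2 = [[1, 1, -1, 0, -1]]^T

We seek v_1 ∈ ker((A + 5I)^2) \ ker(A + 5I), then set v_{i+1} = (A + 5I) v_i.

One such chain is v_1 = [[0, 1, 0, 0, 0]]^T, v_2 = [[1, 1, -1, 0, -1]]^T. Check: (A + 5I) v_2 = [[0, 0, 0, 0, 0]]^T = 0.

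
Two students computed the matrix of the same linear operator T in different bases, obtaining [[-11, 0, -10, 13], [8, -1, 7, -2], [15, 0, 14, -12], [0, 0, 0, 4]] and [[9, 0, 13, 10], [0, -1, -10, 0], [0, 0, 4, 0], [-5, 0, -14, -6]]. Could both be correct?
No.

Both have characteristic polynomial (x - 4)^2(x + 1)^2, but the minimal polynomial of A is (x - 4)^2(x + 1)^2 while the minimal polynomial of B is (x - 4)^2(x + 1). The minimal polynomial is a similarity invariant, so A and B are not similar.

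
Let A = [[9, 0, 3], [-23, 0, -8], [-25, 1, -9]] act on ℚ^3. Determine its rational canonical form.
The invariant factors of A (the non-unit diagonal entries of the Smith normal form of xI - A over ℚ[x]) are (x - 1)(x^2 + x + 3), each dividing the next. The characteristic polynomial is their product, (x - 1)(x^2 + x + 3).

The rational canonical form is the block-diagonal matrix of companion matrices C(f_i):
R = [[0, 0, 3], [1, 0, -2], [0, 1, 0]].

Note the characteristic polynomial does not split into linear factors over ℚ, so A has no Jordan form over ℚ; the rational canonical form exists over any field.

R = [[0, 0, 3], [1, 0, -2], [0, 1, 0]]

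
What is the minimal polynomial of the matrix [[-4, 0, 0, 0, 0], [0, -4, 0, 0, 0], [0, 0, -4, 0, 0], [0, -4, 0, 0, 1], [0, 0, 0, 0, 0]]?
The characteristic polynomial factors as x^2(x + 4)^3. The minimal polynomial is ∏(x - λ)^{k_λ} where k_λ is the size of the largest Jordan block at λ.

For λ = -4: rank(A + 4I) = 2, and the largest Jordan block has size 1 (the smallest k with rank((A + 4I)^k) = rank((A + 4I)^(k+1))).
For λ = 0: rank(A) = 4, and the largest Jordan block has size 2 (the smallest k with rank(A^k) = rank(A^(k+1))).

So m_A(x) = x^2(x + 4).

m_A(x) = x^2(x + 4)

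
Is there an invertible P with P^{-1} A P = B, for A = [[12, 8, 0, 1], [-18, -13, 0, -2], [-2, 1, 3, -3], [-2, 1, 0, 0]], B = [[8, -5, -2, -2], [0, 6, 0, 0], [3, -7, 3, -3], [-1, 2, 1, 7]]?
trace(A) = 2 but trace(B) = 24. The trace is a similarity invariant, so A and B are not similar.

No.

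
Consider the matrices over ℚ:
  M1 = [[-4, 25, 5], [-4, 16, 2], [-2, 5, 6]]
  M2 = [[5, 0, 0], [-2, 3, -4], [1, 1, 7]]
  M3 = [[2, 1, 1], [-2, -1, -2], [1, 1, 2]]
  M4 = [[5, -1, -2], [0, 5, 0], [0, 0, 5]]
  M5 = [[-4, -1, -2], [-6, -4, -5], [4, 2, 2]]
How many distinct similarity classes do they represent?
Characteristic polynomials: χ_{M1} = (x - 6)^3, χ_{M2} = (x - 5)^3, χ_{M3} = (x - 1)^3, χ_{M4} = (x - 5)^3, χ_{M5} = (x + 2)^3.

{M1}: invariant factors (x - 6)^3.

{M2, M4}: invariant factors x - 5, (x - 5)^2.

{M3}: invariant factors x - 1, (x - 1)^2.

{M5}: invariant factors (x + 2)^3.

Matrices are similar if and only if their invariant-factor lists agree; the partition into similarity classes is {M1}, {M2, M4}, {M3}, {M5}.

4 classes: {M1}, {M2, M4}, {M3}, {M5}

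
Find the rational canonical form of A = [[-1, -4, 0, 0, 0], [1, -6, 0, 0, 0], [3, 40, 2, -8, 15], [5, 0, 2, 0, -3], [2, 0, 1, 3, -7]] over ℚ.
R = [[0, -10, 0, 0, 0], [1, -7, 0, 0, 0], [0, 0, 0, 0, 20], [0, 0, 1, 0, 4], [0, 0, 0, 1, -5]]

The invariant factors of A (the non-unit diagonal entries of the Smith normal form of xI - A over ℚ[x]) are (x + 2)(x + 5), (x - 2)(x + 2)(x + 5), each dividing the next. The characteristic polynomial is their product, (x - 2)(x + 2)^2(x + 5)^2.

The rational canonical form is the block-diagonal matrix of companion matrices C(f_i):
R = [[0, -10, 0, 0, 0], [1, -7, 0, 0, 0], [0, 0, 0, 0, 20], [0, 0, 1, 0, 4], [0, 0, 0, 1, -5]].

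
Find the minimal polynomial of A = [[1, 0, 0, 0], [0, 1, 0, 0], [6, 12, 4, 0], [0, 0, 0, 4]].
The characteristic polynomial factors as (x - 4)^2(x - 1)^2. The minimal polynomial is ∏(x - λ)^{k_λ} where k_λ is the size of the largest Jordan block at λ.

For λ = 1: rank(A - I) = 2, and the largest Jordan block has size 1 (the smallest k with rank((A - I)^k) = rank((A - I)^(k+1))).
For λ = 4: rank(A - 4I) = 2, and the largest Jordan block has size 1 (the smallest k with rank((A - 4I)^k) = rank((A - 4I)^(k+1))).

So m_A(x) = (x - 4)(x - 1).

m_A(x) = (x - 4)(x - 1)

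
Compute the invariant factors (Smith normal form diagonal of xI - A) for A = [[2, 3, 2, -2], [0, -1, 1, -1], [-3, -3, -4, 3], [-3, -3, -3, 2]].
The Jordan structure of A has elementary divisors (x + 1)^2, (x + 1), (x - 2). Arranging the block sizes at each eigenvalue in decreasing order and taking row products gives the invariant factors.

Invariant factors (smallest first, each dividing the next): x + 1, (x - 2)(x + 1)^2.

Check: the last factor (x - 2)(x + 1)^2 is the minimal polynomial, and the product (x - 2)(x + 1)^3 is the characteristic polynomial.

x + 1, (x - 2)(x + 1)^2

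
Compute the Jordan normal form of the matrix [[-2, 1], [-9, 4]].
The characteristic polynomial is det(xI - A) = (x - 1)^2, so the eigenvalues are 1 (algebraic multiplicity 2).

For λ = 1: rank(A - I) = 1, rank((A - I)^2) = 0. The eigenspace has dimension 2 - 1 = 1, so there is 1 Jordan block; the rank sequence gives block sizes [2].

Assembling the blocks gives the Jordan form J above.

J = [[1, 1], [0, 1]]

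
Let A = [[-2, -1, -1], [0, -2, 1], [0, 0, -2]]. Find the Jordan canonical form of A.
J = [[-2, 1, 0], [0, -2, 1], [0, 0, -2]]

The characteristic polynomial is det(xI - A) = (x + 2)^3, so the eigenvalues are -2 (algebraic multiplicity 3).

For λ = -2: rank(A + 2I) = 2, rank((A + 2I)^2) = 1, rank((A + 2I)^3) = 0. The eigenspace has dimension 3 - 2 = 1, so there is 1 Jordan block; the rank sequence gives block sizes [3].

Assembling the blocks gives the Jordan form J above.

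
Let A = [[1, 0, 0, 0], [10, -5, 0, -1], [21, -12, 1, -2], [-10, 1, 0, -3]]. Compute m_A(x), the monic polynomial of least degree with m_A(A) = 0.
The characteristic polynomial factors as (x - 1)^2(x + 4)^2. The minimal polynomial is ∏(x - λ)^{k_λ} where k_λ is the size of the largest Jordan block at λ.

For λ = -4: rank(A + 4I) = 3, and the largest Jordan block has size 2 (the smallest k with rank((A + 4I)^k) = rank((A + 4I)^(k+1))).
For λ = 1: rank(A - I) = 3, and the largest Jordan block has size 2 (the smallest k with rank((A - I)^k) = rank((A - I)^(k+1))).

So m_A(x) = (x - 1)^2(x + 4)^2.

m_A(x) = (x - 1)^2(x + 4)^2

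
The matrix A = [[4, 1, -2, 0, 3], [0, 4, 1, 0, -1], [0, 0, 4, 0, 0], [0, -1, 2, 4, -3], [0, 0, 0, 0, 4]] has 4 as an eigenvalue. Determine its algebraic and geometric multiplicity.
The characteristic polynomial is (x - 4)^5, so the factor x - 4 appears with exponent 5: the algebraic multiplicity is 5.

rank(A - 4I) = 2, so the eigenspace has dimension 5 - 2 = 3: the geometric multiplicity is 3.

Since 3 < 5, A is not diagonalizable.

algebraic multiplicity 5, geometric multiplicity 3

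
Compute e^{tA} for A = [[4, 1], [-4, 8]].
A has Jordan form J = [[6, 1], [0, 6]] with A = PJP^{-1}, so e^{tA} = P e^{tJ} P^{-1}.

For a Jordan block J_k(λ), e^{tJ_k(λ)} = e^{λt} · (I + tN + t^2 N^2/2! + ... + t^{k-1} N^{k-1}/(k-1)!) where N is the nilpotent superdiagonal part.

Assembling the blocks and conjugating back gives the entries of e^{tA} as shown above.

e^{tA} = [[(1 - 2*t)*e^{6*t}, t*e^{6*t}], [-4*t*e^{6*t}, (2*t + 1)*e^{6*t}]]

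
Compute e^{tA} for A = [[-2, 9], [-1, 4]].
A has Jordan form J = [[1, 1], [0, 1]] with A = PJP^{-1}, so e^{tA} = P e^{tJ} P^{-1}.

For a Jordan block J_k(λ), e^{tJ_k(λ)} = e^{λt} · (I + tN + t^2 N^2/2! + ... + t^{k-1} N^{k-1}/(k-1)!) where N is the nilpotent superdiagonal part.

Assembling the blocks and conjugating back gives the entries of e^{tA} as shown above.

e^{tA} = [[(1 - 3*t)*e^{t}, 9*t*e^{t}], [-t*e^{t}, (3*t + 1)*e^{t}]]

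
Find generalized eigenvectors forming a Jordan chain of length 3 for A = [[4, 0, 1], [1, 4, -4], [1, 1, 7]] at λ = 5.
v_1 = [[0, 1, 0]]^T, v_2 = [[0, -1, 1]]^T, v_3 = [[1, -3, 1]]^T

We seek v_1 ∈ ker((A - 5I)^3) \ ker((A - 5I)^2), then set v_{i+1} = (A - 5I) v_i.

One such chain is v_1 = [[0, 1, 0]]^T, v_2 = [[0, -1, 1]]^T, v_3 = [[1, -3, 1]]^T. Check: (A - 5I) v_3 = [[0, 0, 0]]^T = 0.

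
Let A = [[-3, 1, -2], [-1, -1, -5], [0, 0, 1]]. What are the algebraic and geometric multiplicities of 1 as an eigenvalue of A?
algebraic multiplicity 1, geometric multiplicity 1

The characteristic polynomial is (x - 1)(x + 2)^2, so the factor x - 1 appears with exponent 1: the algebraic multiplicity is 1.

rank(A - I) = 2, so the eigenspace has dimension 3 - 2 = 1: the geometric multiplicity is 1.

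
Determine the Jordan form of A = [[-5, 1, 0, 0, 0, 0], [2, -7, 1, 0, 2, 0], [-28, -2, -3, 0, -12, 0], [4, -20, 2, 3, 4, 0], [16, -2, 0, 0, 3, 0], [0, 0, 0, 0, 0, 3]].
J = [[-5, 1, 0, 0, 0, 0], [0, -5, 1, 0, 0, 0], [0, 0, -5, 0, 0, 0], [0, 0, 0, 3, 0, 0], [0, 0, 0, 0, 3, 0], [0, 0, 0, 0, 0, 3]]

The characteristic polynomial is det(xI - A) = (x - 3)^3(x + 5)^3, so the eigenvalues are -5 (algebraic multiplicity 3), 3 (algebraic multiplicity 3).

For λ = -5: rank(A + 5I) = 5, rank((A + 5I)^2) = 4, rank((A + 5I)^3) = 3. The eigenspace has dimension 6 - 5 = 1, so there is 1 Jordan block; the rank sequence gives block sizes [3].

For λ = 3: rank(A - 3I) = 3. The eigenspace has dimension 6 - 3 = 3, so there are 3 Jordan blocks; the rank sequence gives block sizes [1, 1, 1].

Assembling the blocks gives the Jordan form J above.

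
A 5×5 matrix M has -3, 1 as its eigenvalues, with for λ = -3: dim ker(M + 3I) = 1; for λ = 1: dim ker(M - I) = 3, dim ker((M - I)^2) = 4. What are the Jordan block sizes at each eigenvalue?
Jordan blocks: (-3, 1), (1, 2), (1, 1), (1, 1)

λ = -3: successive nullity increments [1] count blocks of size ≥ k; block sizes are [1].
λ = 1: successive nullity increments [3, 1] count blocks of size ≥ k; block sizes are [2, 1, 1].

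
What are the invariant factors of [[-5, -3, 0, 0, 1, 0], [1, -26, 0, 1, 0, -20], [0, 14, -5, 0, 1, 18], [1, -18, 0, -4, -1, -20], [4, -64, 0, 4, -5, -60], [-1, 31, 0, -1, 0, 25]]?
(x + 5)^2, (x - 5)(x + 5)^3

The Jordan structure of A has elementary divisors (x + 5)^3, (x + 5)^2, (x - 5). Arranging the block sizes at each eigenvalue in decreasing order and taking row products gives the invariant factors.

Invariant factors (smallest first, each dividing the next): (x + 5)^2, (x - 5)(x + 5)^3.

Check: the last factor (x - 5)(x + 5)^3 is the minimal polynomial, and the product (x - 5)(x + 5)^5 is the characteristic polynomial.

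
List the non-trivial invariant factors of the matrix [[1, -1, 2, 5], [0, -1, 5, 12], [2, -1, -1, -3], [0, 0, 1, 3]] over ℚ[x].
(x - 1)^3(x + 1)

The Jordan structure of A has elementary divisors (x + 1), (x - 1)^3. Arranging the block sizes at each eigenvalue in decreasing order and taking row products gives the invariant factors.

Invariant factors (smallest first, each dividing the next): (x - 1)^3(x + 1).

Check: the last factor (x - 1)^3(x + 1) is the minimal polynomial, and the product (x - 1)^3(x + 1) is the characteristic polynomial.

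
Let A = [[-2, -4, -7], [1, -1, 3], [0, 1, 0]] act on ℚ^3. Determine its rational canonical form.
The invariant factors of A (the non-unit diagonal entries of the Smith normal form of xI - A over ℚ[x]) are (x + 1)^3, each dividing the next. The characteristic polynomial is their product, (x + 1)^3.

The rational canonical form is the block-diagonal matrix of companion matrices C(f_i):
R = [[0, 0, -1], [1, 0, -3], [0, 1, -3]].

R = [[0, 0, -1], [1, 0, -3], [0, 1, -3]]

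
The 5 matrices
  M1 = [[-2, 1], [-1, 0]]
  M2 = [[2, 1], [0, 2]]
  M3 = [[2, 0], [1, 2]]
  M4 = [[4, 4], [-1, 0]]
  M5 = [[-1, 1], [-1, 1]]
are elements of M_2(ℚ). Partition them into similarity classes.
Characteristic polynomials: χ_{M1} = (x + 1)^2, χ_{M2} = (x - 2)^2, χ_{M3} = (x - 2)^2, χ_{M4} = (x - 2)^2, χ_{M5} = x^2.

{M1}: invariant factors (x + 1)^2.

{M2, M3, M4}: invariant factors (x - 2)^2.

{M5}: invariant factors x^2.

Matrices are similar if and only if their invariant-factor lists agree; the partition into similarity classes is {M1}, {M2, M3, M4}, {M5}.

3 classes: {M1}, {M2, M3, M4}, {M5}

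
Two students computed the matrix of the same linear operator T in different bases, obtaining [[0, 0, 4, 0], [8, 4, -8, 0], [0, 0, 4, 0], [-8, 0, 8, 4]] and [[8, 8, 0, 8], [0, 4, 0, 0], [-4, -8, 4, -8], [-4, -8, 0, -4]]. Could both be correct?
Two matrices over a field are similar if and only if they have the same invariant factors.

Both A and B have characteristic polynomial x(x - 4)^3 and minimal polynomial x(x - 4). Computing further, both have invariant factors x - 4, x - 4, x(x - 4). Hence A and B are similar.

Yes.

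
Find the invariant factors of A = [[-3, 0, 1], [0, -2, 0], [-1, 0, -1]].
x + 2, (x + 2)^2

The Jordan structure of A has elementary divisors (x + 2)^2, (x + 2). Arranging the block sizes at each eigenvalue in decreasing order and taking row products gives the invariant factors.

Invariant factors (smallest first, each dividing the next): x + 2, (x + 2)^2.

Check: the last factor (x + 2)^2 is the minimal polynomial, and the product (x + 2)^3 is the characteristic polynomial.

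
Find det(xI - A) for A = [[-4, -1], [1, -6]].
xI - A = [[x + 4, 1], [-1, x + 6]].

Expanding det(xI - A) along the first row:
det(xI - A) = + (x + 4)·det([[x + 6]]) - (1)·det([[-1]]).

Evaluating gives χ_A(x) = x^2 + 10x + 25 = (x + 5)^2.

χ_A(x) = (x + 5)^2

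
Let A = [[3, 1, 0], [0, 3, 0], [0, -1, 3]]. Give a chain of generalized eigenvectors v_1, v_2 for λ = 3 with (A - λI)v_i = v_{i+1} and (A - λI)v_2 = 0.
v_1 = [[0, 1, 2]]^T, v_2 = [[1, 0, -1]]^T

We seek v_1 ∈ ker((A - 3I)^2) \ ker(A - 3I), then set v_{i+1} = (A - 3I) v_i.

One such chain is v_1 = [[0, 1, 2]]^T, v_2 = [[1, 0, -1]]^T. Check: (A - 3I) v_2 = [[0, 0, 0]]^T = 0.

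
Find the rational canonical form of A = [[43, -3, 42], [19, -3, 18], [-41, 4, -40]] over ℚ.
The invariant factors of A (the non-unit diagonal entries of the Smith normal form of xI - A over ℚ[x]) are (x + 4)(x^2 - 4x - 6), each dividing the next. The characteristic polynomial is their product, (x + 4)(x^2 - 4x - 6).

The rational canonical form is the block-diagonal matrix of companion matrices C(f_i):
R = [[0, 0, 24], [1, 0, 22], [0, 1, 0]].

Note the characteristic polynomial does not split into linear factors over ℚ, so A has no Jordan form over ℚ; the rational canonical form exists over any field.

R = [[0, 0, 24], [1, 0, 22], [0, 1, 0]]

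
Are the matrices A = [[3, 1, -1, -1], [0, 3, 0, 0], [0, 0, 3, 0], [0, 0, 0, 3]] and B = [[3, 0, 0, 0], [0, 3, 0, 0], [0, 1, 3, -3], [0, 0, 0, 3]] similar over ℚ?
Yes.

Two matrices over a field are similar if and only if they have the same invariant factors.

Both A and B have characteristic polynomial (x - 3)^4 and minimal polynomial (x - 3)^2. Computing further, both have invariant factors x - 3, x - 3, (x - 3)^2. Hence A and B are similar.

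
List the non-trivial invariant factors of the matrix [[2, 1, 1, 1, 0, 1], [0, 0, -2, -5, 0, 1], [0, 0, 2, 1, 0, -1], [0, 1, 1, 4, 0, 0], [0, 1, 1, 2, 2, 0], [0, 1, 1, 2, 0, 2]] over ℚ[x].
x - 2, x - 2, (x - 2)^2, (x - 2)^2

The Jordan structure of A has elementary divisors (x - 2)^2, (x - 2)^2, (x - 2), (x - 2). Arranging the block sizes at each eigenvalue in decreasing order and taking row products gives the invariant factors.

Invariant factors (smallest first, each dividing the next): x - 2, x - 2, (x - 2)^2, (x - 2)^2.

Check: the last factor (x - 2)^2 is the minimal polynomial, and the product (x - 2)^6 is the characteristic polynomial.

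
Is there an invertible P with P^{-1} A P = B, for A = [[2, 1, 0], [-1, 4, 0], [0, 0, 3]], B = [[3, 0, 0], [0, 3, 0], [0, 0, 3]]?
Both have characteristic polynomial (x - 3)^3, but the minimal polynomial of A is (x - 3)^2 while the minimal polynomial of B is x - 3. The minimal polynomial is a similarity invariant, so A and B are not similar.

No.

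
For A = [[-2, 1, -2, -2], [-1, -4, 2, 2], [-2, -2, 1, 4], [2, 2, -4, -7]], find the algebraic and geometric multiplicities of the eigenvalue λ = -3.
algebraic multiplicity 4, geometric multiplicity 3

The characteristic polynomial is (x + 3)^4, so the factor x + 3 appears with exponent 4: the algebraic multiplicity is 4.

rank(A + 3I) = 1, so the eigenspace has dimension 4 - 1 = 3: the geometric multiplicity is 3.

Since 3 < 4, A is not diagonalizable.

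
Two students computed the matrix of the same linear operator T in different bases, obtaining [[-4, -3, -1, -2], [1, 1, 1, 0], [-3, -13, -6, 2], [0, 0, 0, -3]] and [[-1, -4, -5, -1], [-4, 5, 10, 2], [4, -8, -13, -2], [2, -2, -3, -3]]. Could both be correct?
Yes.

Two matrices over a field are similar if and only if they have the same invariant factors.

Both A and B have characteristic polynomial (x + 3)^4 and minimal polynomial (x + 3)^3. Computing further, both have invariant factors x + 3, (x + 3)^3. Hence A and B are similar.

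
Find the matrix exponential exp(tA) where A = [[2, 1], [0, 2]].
A has Jordan form J = [[2, 1], [0, 2]] with A = PJP^{-1}, so e^{tA} = P e^{tJ} P^{-1}.

For a Jordan block J_k(λ), e^{tJ_k(λ)} = e^{λt} · (I + tN + t^2 N^2/2! + ... + t^{k-1} N^{k-1}/(k-1)!) where N is the nilpotent superdiagonal part.

Assembling the blocks and conjugating back gives the entries of e^{tA} as shown above.

e^{tA} = [[e^{2*t}, t*e^{2*t}], [0, e^{2*t}]]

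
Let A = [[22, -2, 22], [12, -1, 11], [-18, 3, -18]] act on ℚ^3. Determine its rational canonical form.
The invariant factors of A (the non-unit diagonal entries of the Smith normal form of xI - A over ℚ[x]) are (x - 6)(x^2 + 3x + 5), each dividing the next. The characteristic polynomial is their product, (x - 6)(x^2 + 3x + 5).

The rational canonical form is the block-diagonal matrix of companion matrices C(f_i):
R = [[0, 0, 30], [1, 0, 13], [0, 1, 3]].

Note the characteristic polynomial does not split into linear factors over ℚ, so A has no Jordan form over ℚ; the rational canonical form exists over any field.

R = [[0, 0, 30], [1, 0, 13], [0, 1, 3]]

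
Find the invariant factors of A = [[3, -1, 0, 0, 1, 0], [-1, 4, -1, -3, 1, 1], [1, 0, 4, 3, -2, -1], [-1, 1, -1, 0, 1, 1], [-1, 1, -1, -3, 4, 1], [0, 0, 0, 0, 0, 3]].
The Jordan structure of A has elementary divisors (x - 3)^2, (x - 3)^2, (x - 3), (x - 3). Arranging the block sizes at each eigenvalue in decreasing order and taking row products gives the invariant factors.

Invariant factors (smallest first, each dividing the next): x - 3, x - 3, (x - 3)^2, (x - 3)^2.

Check: the last factor (x - 3)^2 is the minimal polynomial, and the product (x - 3)^6 is the characteristic polynomial.

x - 3, x - 3, (x - 3)^2, (x - 3)^2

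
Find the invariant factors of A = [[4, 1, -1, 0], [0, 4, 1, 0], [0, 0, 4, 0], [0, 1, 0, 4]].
x - 4, (x - 4)^3

The Jordan structure of A has elementary divisors (x - 4)^3, (x - 4). Arranging the block sizes at each eigenvalue in decreasing order and taking row products gives the invariant factors.

Invariant factors (smallest first, each dividing the next): x - 4, (x - 4)^3.

Check: the last factor (x - 4)^3 is the minimal polynomial, and the product (x - 4)^4 is the characteristic polynomial.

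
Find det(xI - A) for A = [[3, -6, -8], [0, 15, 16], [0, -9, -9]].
xI - A = [[x - 3, 6, 8], [0, x - 15, -16], [0, 9, x + 9]].

Expanding det(xI - A) along the first row:
det(xI - A) = + (x - 3)·det([[x - 15, -16], [9, x + 9]]) - (6)·det([[0, -16], [0, x + 9]]) + (8)·det([[0, x - 15], [0, 9]]).

Evaluating gives χ_A(x) = x^3 - 9x^2 + 27x - 27 = (x - 3)^3.

χ_A(x) = (x - 3)^3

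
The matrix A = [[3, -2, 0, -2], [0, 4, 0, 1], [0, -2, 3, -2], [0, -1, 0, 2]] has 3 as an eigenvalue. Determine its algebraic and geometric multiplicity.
The characteristic polynomial is (x - 3)^4, so the factor x - 3 appears with exponent 4: the algebraic multiplicity is 4.

rank(A - 3I) = 1, so the eigenspace has dimension 4 - 1 = 3: the geometric multiplicity is 3.

Since 3 < 4, A is not diagonalizable.

algebraic multiplicity 4, geometric multiplicity 3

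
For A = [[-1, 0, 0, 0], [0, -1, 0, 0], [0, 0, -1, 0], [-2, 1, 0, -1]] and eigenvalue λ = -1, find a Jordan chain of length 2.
v_1 = [[0, 1, 0, -3]]^T, v_2 = [[0, 0, 0, 1]]^T

We seek v_1 ∈ ker((A + I)^2) \ ker(A + I), then set v_{i+1} = (A + I) v_i.

One such chain is v_1 = [[0, 1, 0, -3]]^T, v_2 = [[0, 0, 0, 1]]^T. Check: (A + I) v_2 = [[0, 0, 0, 0]]^T = 0.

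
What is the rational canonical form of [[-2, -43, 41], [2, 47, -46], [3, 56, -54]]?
R = [[0, 0, 25], [1, 0, -15], [0, 1, -9]]

The invariant factors of A (the non-unit diagonal entries of the Smith normal form of xI - A over ℚ[x]) are (x - 1)(x + 5)^2, each dividing the next. The characteristic polynomial is their product, (x - 1)(x + 5)^2.

The rational canonical form is the block-diagonal matrix of companion matrices C(f_i):
R = [[0, 0, 25], [1, 0, -15], [0, 1, -9]].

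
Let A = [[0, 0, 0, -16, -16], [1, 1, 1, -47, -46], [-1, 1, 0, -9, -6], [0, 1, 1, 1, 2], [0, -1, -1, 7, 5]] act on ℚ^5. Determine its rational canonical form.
R = [[0, 0, 0, 0, -16], [1, 0, 0, 0, -48], [0, 1, 0, 0, -40], [0, 0, 1, 0, 0], [0, 0, 0, 1, 7]]

The invariant factors of A (the non-unit diagonal entries of the Smith normal form of xI - A over ℚ[x]) are (x + 1)(x^2 - 4x - 4)^2, each dividing the next. The characteristic polynomial is their product, (x + 1)(x^2 - 4x - 4)^2.

The rational canonical form is the block-diagonal matrix of companion matrices C(f_i):
R = [[0, 0, 0, 0, -16], [1, 0, 0, 0, -48], [0, 1, 0, 0, -40], [0, 0, 1, 0, 0], [0, 0, 0, 1, 7]].

Note the characteristic polynomial does not split into linear factors over ℚ, so A has no Jordan form over ℚ; the rational canonical form exists over any field.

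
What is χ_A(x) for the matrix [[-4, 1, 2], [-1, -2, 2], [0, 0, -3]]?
χ_A(x) = (x + 3)^3

xI - A = [[x + 4, -1, -2], [1, x + 2, -2], [0, 0, x + 3]].

Expanding det(xI - A) along the first row:
det(xI - A) = + (x + 4)·det([[x + 2, -2], [0, x + 3]]) - (-1)·det([[1, -2], [0, x + 3]]) + (-2)·det([[1, x + 2], [0, 0]]).

Evaluating gives χ_A(x) = x^3 + 9x^2 + 27x + 27 = (x + 3)^3.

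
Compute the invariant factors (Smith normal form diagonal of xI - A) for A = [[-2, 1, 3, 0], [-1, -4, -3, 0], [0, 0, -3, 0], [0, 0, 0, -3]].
x + 3, x + 3, (x + 3)^2

The Jordan structure of A has elementary divisors (x + 3)^2, (x + 3), (x + 3). Arranging the block sizes at each eigenvalue in decreasing order and taking row products gives the invariant factors.

Invariant factors (smallest first, each dividing the next): x + 3, x + 3, (x + 3)^2.

Check: the last factor (x + 3)^2 is the minimal polynomial, and the product (x + 3)^4 is the characteristic polynomial.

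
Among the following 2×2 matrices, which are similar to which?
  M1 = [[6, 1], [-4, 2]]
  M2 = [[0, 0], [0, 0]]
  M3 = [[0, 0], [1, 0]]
Characteristic polynomials: χ_{M1} = (x - 4)^2, χ_{M2} = x^2, χ_{M3} = x^2.

{M1}: invariant factors (x - 4)^2.

{M2}: invariant factors x, x.

{M3}: invariant factors x^2.

Matrices are similar if and only if their invariant-factor lists agree; the partition into similarity classes is {M1}, {M2}, {M3}.

3 classes: {M1}, {M2}, {M3}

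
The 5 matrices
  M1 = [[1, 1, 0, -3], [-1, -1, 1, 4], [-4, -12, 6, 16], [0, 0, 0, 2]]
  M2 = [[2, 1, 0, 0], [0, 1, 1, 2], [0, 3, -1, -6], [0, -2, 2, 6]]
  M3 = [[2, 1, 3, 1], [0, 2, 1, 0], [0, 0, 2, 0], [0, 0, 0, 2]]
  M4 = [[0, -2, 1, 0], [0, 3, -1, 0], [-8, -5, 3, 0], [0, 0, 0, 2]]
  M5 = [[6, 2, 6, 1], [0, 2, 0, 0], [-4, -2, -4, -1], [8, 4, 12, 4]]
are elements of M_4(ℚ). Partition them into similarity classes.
Characteristic polynomials: χ_{M1} = (x - 2)^4, χ_{M2} = (x - 2)^4, χ_{M3} = (x - 2)^4, χ_{M4} = (x - 2)^4, χ_{M5} = (x - 2)^4.

{M1, M2, M3, M4}: invariant factors x - 2, (x - 2)^3.

{M5}: invariant factors x - 2, x - 2, (x - 2)^2.

Matrices are similar if and only if their invariant-factor lists agree; the partition into similarity classes is {M1, M2, M3, M4}, {M5}.

2 classes: {M1, M2, M3, M4}, {M5}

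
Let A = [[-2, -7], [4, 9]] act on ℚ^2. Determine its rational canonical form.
The invariant factors of A (the non-unit diagonal entries of the Smith normal form of xI - A over ℚ[x]) are (x - 5)(x - 2), each dividing the next. The characteristic polynomial is their product, (x - 5)(x - 2).

The rational canonical form is the block-diagonal matrix of companion matrices C(f_i):
R = [[0, -10], [1, 7]].

R = [[0, -10], [1, 7]]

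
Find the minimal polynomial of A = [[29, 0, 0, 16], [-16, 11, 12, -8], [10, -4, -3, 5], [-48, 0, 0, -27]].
The characteristic polynomial factors as (x - 5)^2(x - 3)(x + 3). The minimal polynomial is ∏(x - λ)^{k_λ} where k_λ is the size of the largest Jordan block at λ.

For λ = -3: rank(A + 3I) = 3, and the largest Jordan block has size 1 (the smallest k with rank((A + 3I)^k) = rank((A + 3I)^(k+1))).
For λ = 3: rank(A - 3I) = 3, and the largest Jordan block has size 1 (the smallest k with rank((A - 3I)^k) = rank((A - 3I)^(k+1))).
For λ = 5: rank(A - 5I) = 3, and the largest Jordan block has size 2 (the smallest k with rank((A - 5I)^k) = rank((A - 5I)^(k+1))).

So m_A(x) = (x - 5)^2(x - 3)(x + 3).

m_A(x) = (x - 5)^2(x - 3)(x + 3)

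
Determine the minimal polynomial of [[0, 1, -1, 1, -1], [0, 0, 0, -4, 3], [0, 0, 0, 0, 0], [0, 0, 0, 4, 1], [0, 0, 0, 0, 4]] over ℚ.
The characteristic polynomial factors as x^3(x - 4)^2. The minimal polynomial is ∏(x - λ)^{k_λ} where k_λ is the size of the largest Jordan block at λ.

For λ = 0: rank(A) = 3, and the largest Jordan block has size 2 (the smallest k with rank(A^k) = rank(A^(k+1))).
For λ = 4: rank(A - 4I) = 4, and the largest Jordan block has size 2 (the smallest k with rank((A - 4I)^k) = rank((A - 4I)^(k+1))).

So m_A(x) = x^2(x - 4)^2.

m_A(x) = x^2(x - 4)^2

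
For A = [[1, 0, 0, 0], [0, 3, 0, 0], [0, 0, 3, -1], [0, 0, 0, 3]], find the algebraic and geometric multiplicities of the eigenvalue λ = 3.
The characteristic polynomial is (x - 3)^3(x - 1), so the factor x - 3 appears with exponent 3: the algebraic multiplicity is 3.

rank(A - 3I) = 2, so the eigenspace has dimension 4 - 2 = 2: the geometric multiplicity is 2.

Since 2 < 3, A is not diagonalizable.

algebraic multiplicity 3, geometric multiplicity 2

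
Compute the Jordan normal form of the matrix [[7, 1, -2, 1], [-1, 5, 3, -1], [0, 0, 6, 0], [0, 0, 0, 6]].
The characteristic polynomial is det(xI - A) = (x - 6)^4, so the eigenvalues are 6 (algebraic multiplicity 4).

For λ = 6: rank(A - 6I) = 2, rank((A - 6I)^2) = 1, rank((A - 6I)^3) = 0. The eigenspace has dimension 4 - 2 = 2, so there are 2 Jordan blocks; the rank sequence gives block sizes [3, 1].

Assembling the blocks gives the Jordan form J above.

J = [[6, 1, 0, 0], [0, 6, 1, 0], [0, 0, 6, 0], [0, 0, 0, 6]]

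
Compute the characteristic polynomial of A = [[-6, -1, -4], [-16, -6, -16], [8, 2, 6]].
χ_A(x) = (x + 2)^3

xI - A = [[x + 6, 1, 4], [16, x + 6, 16], [-8, -2, x - 6]].

Expanding det(xI - A) along the first row:
det(xI - A) = + (x + 6)·det([[x + 6, 16], [-2, x - 6]]) - (1)·det([[16, 16], [-8, x - 6]]) + (4)·det([[16, x + 6], [-8, -2]]).

Evaluating gives χ_A(x) = x^3 + 6x^2 + 12x + 8 = (x + 2)^3.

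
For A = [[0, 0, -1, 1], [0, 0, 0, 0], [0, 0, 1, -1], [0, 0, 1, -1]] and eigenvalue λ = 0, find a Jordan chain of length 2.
We seek v_1 ∈ ker(A^2) \ ker(A), then set v_{i+1} = A v_i.

One such chain is v_1 = [[-1, 1, 1, 0]]^T, v_2 = [[-1, 0, 1, 1]]^T. Check: A v_2 = [[0, 0, 0, 0]]^T = 0.

v_1 = [[-1, 1, 1, 0]]^T, v_2 = [[-1, 0, 1, 1]]^T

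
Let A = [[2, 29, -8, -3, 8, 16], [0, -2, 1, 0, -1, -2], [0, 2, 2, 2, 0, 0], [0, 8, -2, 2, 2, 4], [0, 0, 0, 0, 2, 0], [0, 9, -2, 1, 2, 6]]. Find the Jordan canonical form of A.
The characteristic polynomial is det(xI - A) = (x - 2)^6, so the eigenvalues are 2 (algebraic multiplicity 6).

For λ = 2: rank(A - 2I) = 2, rank((A - 2I)^2) = 1, rank((A - 2I)^3) = 0. The eigenspace has dimension 6 - 2 = 4, so there are 4 Jordan blocks; the rank sequence gives block sizes [3, 1, 1, 1].

Assembling the blocks gives the Jordan form J above.

J = [[2, 1, 0, 0, 0, 0], [0, 2, 1, 0, 0, 0], [0, 0, 2, 0, 0, 0], [0, 0, 0, 2, 0, 0], [0, 0, 0, 0, 2, 0], [0, 0, 0, 0, 0, 2]]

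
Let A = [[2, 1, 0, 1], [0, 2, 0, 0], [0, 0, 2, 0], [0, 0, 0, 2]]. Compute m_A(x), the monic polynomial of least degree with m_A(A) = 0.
The characteristic polynomial factors as (x - 2)^4. The minimal polynomial is ∏(x - λ)^{k_λ} where k_λ is the size of the largest Jordan block at λ.

For λ = 2: rank(A - 2I) = 1, and the largest Jordan block has size 2 (the smallest k with rank((A - 2I)^k) = rank((A - 2I)^(k+1))).

So m_A(x) = (x - 2)^2.

m_A(x) = (x - 2)^2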